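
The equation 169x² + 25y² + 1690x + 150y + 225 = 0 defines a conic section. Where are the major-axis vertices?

(-5, -16) and (-5, 10)

Rearranging, 169(x² + 10x) + 25(y² + 6y) = -225.
Complete the square in x and y: 169(x + 5)² + 25(y + 3)² = -225 + 4225 + 225 = 4225
Dividing both sides by 4225: (x + 5)²/25 + (y + 3)²/169 = 1
Ellipse, center (-5, -3), major axis vertical; a² = 169, b² = 25.
a = 13. Vertices at (h, k ± a).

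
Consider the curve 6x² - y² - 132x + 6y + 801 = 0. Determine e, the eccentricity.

6(x² - 22x) -(y² - 6y) = -801
6(x - 11)² -(y - 3)² = -801 + 726 - 9 = -84
Divide by -84: (y - 3)²/84 - (x - 11)²/14 = 1
Hyperbola, center (11, 3), transverse axis vertical; a² = 84, b² = 14.
c² = a² + b² = 98, so c = 7√2.
e = c/a = 7√2/2√21 = √42/6.

e = √42/6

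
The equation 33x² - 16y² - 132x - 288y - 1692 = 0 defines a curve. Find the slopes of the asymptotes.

33(x² - 4x) -16(y² + 18y) = 1692
33(x - 2)² -16(y + 9)² = 1692 + 132 - 1296 = 528
Dividing both sides by 528: (x - 2)²/16 - (y + 9)²/33 = 1
Hyperbola, center (2, -9), transverse axis horizontal; a² = 16, b² = 33.
For a horizontal hyperbola the asymptotes have slope ±b/a.
Here that is ±√33/4.

√33/4 and -√33/4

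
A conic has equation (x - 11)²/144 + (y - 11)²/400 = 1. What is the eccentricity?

e = 4/5

Center (11, 11). The larger denominator 400 sits under the y-term, so the major axis is vertical; a² = 400, b² = 144.
c² = a² - b² = 256, so c = 16.
e = c/a = 16/20 = 4/5.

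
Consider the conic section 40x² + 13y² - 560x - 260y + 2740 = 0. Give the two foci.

40(x² - 14x) + 13(y² - 20y) = -2740
Complete the square: 40(x - 7)² + 13(y - 10)² = -2740 + 1960 + 1300 = 520
Divide through by 520 to get (x - 7)²/13 + (y - 10)²/40 = 1.
Ellipse, center (7, 10), major axis vertical; a² = 40, b² = 13.
c² = a² - b² = 40 - 13 = 27, so c = 3√3.
Foci lie on the vertical axis through the center: (h, k ± c).

(7, 10 - 3√3) and (7, 10 + 3√3)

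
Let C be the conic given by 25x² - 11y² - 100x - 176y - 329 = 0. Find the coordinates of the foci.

(2, -14) and (2, -2)

Collect terms: 25(x² - 4x) -11(y² + 16y) = 329
Complete the square: 25(x - 2)² -11(y + 8)² = 329 + 100 - 704 = -275
Dividing both sides by -275: (y + 8)²/25 - (x - 2)²/11 = 1
Hyperbola, center (2, -8), transverse axis vertical; a² = 25, b² = 11.
c² = a² + b² = 25 + 11 = 36, so c = 6.
Foci lie on the vertical axis through the center: (h, k ± c).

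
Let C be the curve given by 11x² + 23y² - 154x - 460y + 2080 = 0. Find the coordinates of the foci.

(1, 10) and (13, 10)

Collect terms: 11(x² - 14x) + 23(y² - 20y) = -2080
Complete the square in x and y: 11(x - 7)² + 23(y - 10)² = -2080 + 539 + 2300 = 759
Divide by 759: (x - 7)²/69 + (y - 10)²/33 = 1
Ellipse, center (7, 10), major axis horizontal; a² = 69, b² = 33.
c² = a² - b² = 69 - 33 = 36, so c = 6.
Foci lie on the horizontal axis through the center: (h ± c, k).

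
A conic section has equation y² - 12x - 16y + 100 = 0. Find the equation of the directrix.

x = 0

Only y is squared. Complete the square in y: (y - 8)² = 12(x - 3).
Vertex (3, 8); 4p = 12 so p = 3. Opens right.
Directrix is the vertical line x = h − p = 3 − (3) = 0.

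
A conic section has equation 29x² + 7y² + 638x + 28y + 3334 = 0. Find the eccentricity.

e = √638/29

29(x² + 22x) + 7(y² + 4y) = -3334
Complete the square in x and y: 29(x + 11)² + 7(y + 2)² = -3334 + 3509 + 28 = 203
Dividing both sides by 203: (x + 11)²/7 + (y + 2)²/29 = 1
Ellipse, center (-11, -2), major axis vertical; a² = 29, b² = 7.
c² = a² - b² = 22, so c = √22.
e = c/a = √22/√29 = √638/29.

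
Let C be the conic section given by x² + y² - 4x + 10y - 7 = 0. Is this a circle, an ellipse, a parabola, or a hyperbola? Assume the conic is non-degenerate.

No xy term. Coefficients of x² and y² are A = 1, C = 1.
A = C (same sign) ⇒ circle.

circle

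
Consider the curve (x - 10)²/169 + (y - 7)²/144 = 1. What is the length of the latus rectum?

288/13

Center (10, 7). The larger denominator 169 sits under the x-term, so the major axis is horizontal; a² = 169, b² = 144.
Latus rectum length = 2b²/a = 2·144/13 = 288/13.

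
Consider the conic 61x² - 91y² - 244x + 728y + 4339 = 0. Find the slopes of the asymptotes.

√5551/91 and -√5551/91

Rearranging, 61(x² - 4x) -91(y² - 8y) = -4339.
Complete the square: 61(x - 2)² -91(y - 4)² = -4339 + 244 - 1456 = -5551
Divide by -5551: (y - 4)²/61 - (x - 2)²/91 = 1
Hyperbola, center (2, 4), transverse axis vertical; a² = 61, b² = 91.
For a vertical hyperbola the asymptotes have slope ±a/b.
Here that is ±√61/√91 = ±√5551/91.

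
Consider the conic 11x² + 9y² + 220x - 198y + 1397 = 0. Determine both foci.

(-10, 7) and (-10, 15)

Collect terms: 11(x² + 20x) + 9(y² - 22y) = -1397
Completing the square gives 11(x + 10)² + 9(y - 11)² = -1397 + 1100 + 1089 = 792.
Dividing both sides by 792: (x + 10)²/72 + (y - 11)²/88 = 1
Ellipse, center (-10, 11), major axis vertical; a² = 88, b² = 72.
c² = a² - b² = 88 - 72 = 16, so c = 4.
Foci lie on the vertical axis through the center: (h, k ± c).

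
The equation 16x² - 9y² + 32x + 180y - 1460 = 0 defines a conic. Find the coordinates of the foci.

(-11, 10) and (9, 10)

Group the x- and y-terms: 16(x² + 2x) -9(y² - 20y) = 1460
Complete the square: 16(x + 1)² -9(y - 10)² = 1460 + 16 - 900 = 576
Divide by 576: (x + 1)²/36 - (y - 10)²/64 = 1
Hyperbola, center (-1, 10), transverse axis horizontal; a² = 36, b² = 64.
c² = a² + b² = 36 + 64 = 100, so c = 10.
Foci lie on the horizontal axis through the center: (h ± c, k).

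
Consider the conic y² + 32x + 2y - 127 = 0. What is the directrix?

x = 12

Only y is squared. Complete the square in y: (y + 1)² = -32(x - 4).
Vertex (4, -1); 4p = -32 so p = -8. Opens left.
Directrix is the vertical line x = h − p = 4 − (-8) = 12.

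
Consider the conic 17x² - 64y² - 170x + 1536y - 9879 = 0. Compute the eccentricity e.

Collect terms: 17(x² - 10x) -64(y² - 24y) = 9879
Complete the square: 17(x - 5)² -64(y - 12)² = 9879 + 425 - 9216 = 1088
Divide by 1088: (x - 5)²/64 - (y - 12)²/17 = 1
Hyperbola, center (5, 12), transverse axis horizontal; a² = 64, b² = 17.
c² = a² + b² = 81, so c = 9.
e = c/a = 9/8.

e = 9/8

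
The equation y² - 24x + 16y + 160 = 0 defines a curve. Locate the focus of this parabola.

(10, -8)

Only y is squared. Complete the square in y: (y + 8)² = 24(x - 4).
Vertex (4, -8); 4p = 24 so p = 6. Opens right.
Focus is p units from the vertex along the axis: (h + p, k).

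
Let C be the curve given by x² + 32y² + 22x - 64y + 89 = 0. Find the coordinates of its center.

(-11, 1)

(x² + 22x) + 32(y² - 2y) = -89
Complete the square: (x + 11)² + 32(y - 1)² = -89 + 121 + 32 = 64
Divide through by 64 to get (x + 11)²/64 + (y - 1)²/2 = 1.
Ellipse with center (-11, 1).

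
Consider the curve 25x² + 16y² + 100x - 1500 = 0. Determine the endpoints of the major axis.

(-2, -10) and (-2, 10)

Group the x- and y-terms: 25(x² + 4x) + 16y² = 1500
25(x + 2)² + 16y² = 1500 + 100 + 0 = 1600
Dividing both sides by 1600: (x + 2)²/64 + y²/100 = 1
Ellipse, center (-2, 0), major axis vertical; a² = 100, b² = 64.
a = 10. Vertices at (h, k ± a).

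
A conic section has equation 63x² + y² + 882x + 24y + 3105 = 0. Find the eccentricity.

Collect terms: 63(x² + 14x) + (y² + 24y) = -3105
Complete the square in x and y: 63(x + 7)² + (y + 12)² = -3105 + 3087 + 144 = 126
Divide by 126: (x + 7)²/2 + (y + 12)²/126 = 1
Ellipse, center (-7, -12), major axis vertical; a² = 126, b² = 2.
c² = a² - b² = 124, so c = 2√31.
e = c/a = 2√31/3√14 = √434/21.

e = √434/21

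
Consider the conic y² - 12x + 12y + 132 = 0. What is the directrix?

x = 5

Only y is squared. Complete the square in y: (y + 6)² = 12(x - 8).
Vertex (8, -6); 4p = 12 so p = 3. Opens right.
Directrix is the vertical line x = h − p = 8 − (3) = 5.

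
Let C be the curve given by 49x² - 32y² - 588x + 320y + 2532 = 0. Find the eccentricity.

Group the x- and y-terms: 49(x² - 12x) -32(y² - 10y) = -2532
49(x - 6)² -32(y - 5)² = -2532 + 1764 - 800 = -1568
Dividing both sides by -1568: (y - 5)²/49 - (x - 6)²/32 = 1
Hyperbola, center (6, 5), transverse axis vertical; a² = 49, b² = 32.
c² = a² + b² = 81, so c = 9.
e = c/a = 9/7.

e = 9/7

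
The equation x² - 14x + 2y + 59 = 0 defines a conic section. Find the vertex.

(7, -5)

Only x is squared. Complete the square in x: (x - 7)² = -2(y + 5).
Vertex (7, -5); 4p = -2 so p = -1/2. Opens down.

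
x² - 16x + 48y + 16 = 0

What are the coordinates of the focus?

Only x is squared. Complete the square in x: (x - 8)² = -48(y - 1).
Vertex (8, 1); 4p = -48 so p = -12. Opens down.
Focus is p units from the vertex along the axis: (h, k + p).

(8, -11)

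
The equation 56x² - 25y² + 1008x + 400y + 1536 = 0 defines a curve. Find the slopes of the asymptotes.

2√14/5 and -2√14/5

Rearranging, 56(x² + 18x) -25(y² - 16y) = -1536.
Completing the square gives 56(x + 9)² -25(y - 8)² = -1536 + 4536 - 1600 = 1400.
Divide through by 1400 to get (x + 9)²/25 - (y - 8)²/56 = 1.
Hyperbola, center (-9, 8), transverse axis horizontal; a² = 25, b² = 56.
For a horizontal hyperbola the asymptotes have slope ±b/a.
Here that is ±2√14/5.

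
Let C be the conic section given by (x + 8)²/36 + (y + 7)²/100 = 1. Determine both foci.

(-8, -15) and (-8, 1)

Center (-8, -7). The larger denominator 100 sits under the y-term, so the major axis is vertical; a² = 100, b² = 36.
c² = a² - b² = 100 - 36 = 64, so c = 8.
Foci lie on the vertical axis through the center: (h, k ± c).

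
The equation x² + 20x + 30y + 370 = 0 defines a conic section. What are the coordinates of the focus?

Only x is squared. Complete the square in x: (x + 10)² = -30(y + 9).
Vertex (-10, -9); 4p = -30 so p = -15/2. Opens down.
Focus is p units from the vertex along the axis: (h, k + p).

(-10, -33/2)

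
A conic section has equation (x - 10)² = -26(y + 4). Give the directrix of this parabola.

y = 5/2

Vertex (10, -4); 4p = -26 so p = -13/2. Opens down.
Directrix is the horizontal line y = k − p = -4 − (-13/2) = 5/2.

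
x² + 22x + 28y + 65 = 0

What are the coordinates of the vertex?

Only x is squared. Complete the square in x: (x + 11)² = -28(y - 2).
Vertex (-11, 2); 4p = -28 so p = -7. Opens down.

(-11, 2)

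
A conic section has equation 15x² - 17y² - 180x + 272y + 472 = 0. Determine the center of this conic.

(6, 8)

Collect terms: 15(x² - 12x) -17(y² - 16y) = -472
15(x - 6)² -17(y - 8)² = -472 + 540 - 1088 = -1020
Dividing both sides by -1020: (y - 8)²/60 - (x - 6)²/68 = 1
Hyperbola with center (6, 8).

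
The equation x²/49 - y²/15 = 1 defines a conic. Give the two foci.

Center (0, 0). The positive term is the x-term, so the transverse axis is horizontal; a² = 49, b² = 15.
c² = a² + b² = 49 + 15 = 64, so c = 8.
Foci lie on the horizontal axis through the center: (h ± c, k).

(-8, 0) and (8, 0)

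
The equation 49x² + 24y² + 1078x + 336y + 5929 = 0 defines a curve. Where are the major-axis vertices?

Collect terms: 49(x² + 22x) + 24(y² + 14y) = -5929
49(x + 11)² + 24(y + 7)² = -5929 + 5929 + 1176 = 1176
Divide through by 1176 to get (x + 11)²/24 + (y + 7)²/49 = 1.
Ellipse, center (-11, -7), major axis vertical; a² = 49, b² = 24.
a = 7. Vertices at (h, k ± a).

(-11, -14) and (-11, 0)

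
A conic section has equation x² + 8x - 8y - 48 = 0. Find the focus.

Only x is squared. Complete the square in x: (x + 4)² = 8(y + 8).
Vertex (-4, -8); 4p = 8 so p = 2. Opens up.
Focus is p units from the vertex along the axis: (h, k + p).

(-4, -6)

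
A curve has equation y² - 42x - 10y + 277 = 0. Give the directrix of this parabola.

Only y is squared. Complete the square in y: (y - 5)² = 42(x - 6).
Vertex (6, 5); 4p = 42 so p = 21/2. Opens right.
Directrix is the vertical line x = h − p = 6 − (21/2) = -9/2.

x = -9/2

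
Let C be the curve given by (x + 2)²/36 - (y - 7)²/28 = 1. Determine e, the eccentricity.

Center (-2, 7). The positive term is the x-term, so the transverse axis is horizontal; a² = 36, b² = 28.
c² = a² + b² = 64, so c = 8.
e = c/a = 8/6 = 4/3.

e = 4/3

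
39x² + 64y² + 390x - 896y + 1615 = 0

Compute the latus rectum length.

Collect terms: 39(x² + 10x) + 64(y² - 14y) = -1615
Completing the square gives 39(x + 5)² + 64(y - 7)² = -1615 + 975 + 3136 = 2496.
Divide through by 2496 to get (x + 5)²/64 + (y - 7)²/39 = 1.
Ellipse, center (-5, 7), major axis horizontal; a² = 64, b² = 39.
Latus rectum length = 2b²/a = 2·39/8 = 39/4.

39/4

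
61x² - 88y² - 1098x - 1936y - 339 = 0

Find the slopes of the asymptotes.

Group the x- and y-terms: 61(x² - 18x) -88(y² + 22y) = 339
Complete the square in x and y: 61(x - 9)² -88(y + 11)² = 339 + 4941 - 10648 = -5368
Divide through by -5368 to get (y + 11)²/61 - (x - 9)²/88 = 1.
Hyperbola, center (9, -11), transverse axis vertical; a² = 61, b² = 88.
For a vertical hyperbola the asymptotes have slope ±a/b.
Here that is ±√61/2√22 = ±√1342/44.

√1342/44 and -√1342/44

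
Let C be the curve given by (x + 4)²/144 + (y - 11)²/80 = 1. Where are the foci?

(-12, 11) and (4, 11)

Center (-4, 11). The larger denominator 144 sits under the x-term, so the major axis is horizontal; a² = 144, b² = 80.
c² = a² - b² = 144 - 80 = 64, so c = 8.
Foci lie on the horizontal axis through the center: (h ± c, k).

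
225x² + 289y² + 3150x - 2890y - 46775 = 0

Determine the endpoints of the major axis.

Collect terms: 225(x² + 14x) + 289(y² - 10y) = 46775
Complete the square: 225(x + 7)² + 289(y - 5)² = 46775 + 11025 + 7225 = 65025
Divide by 65025: (x + 7)²/289 + (y - 5)²/225 = 1
Ellipse, center (-7, 5), major axis horizontal; a² = 289, b² = 225.
a = 17. Vertices at (h ± a, k).

(-24, 5) and (10, 5)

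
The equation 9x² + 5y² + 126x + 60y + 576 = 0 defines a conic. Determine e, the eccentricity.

e = 2/3

Group: 9(x² + 14x) + 5(y² + 12y) = -576
Complete the square: 9(x + 7)² + 5(y + 6)² = -576 + 441 + 180 = 45
Dividing both sides by 45: (x + 7)²/5 + (y + 6)²/9 = 1
Ellipse, center (-7, -6), major axis vertical; a² = 9, b² = 5.
c² = a² - b² = 4, so c = 2.
e = c/a = 2/3.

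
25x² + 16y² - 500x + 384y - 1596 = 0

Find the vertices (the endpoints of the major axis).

(10, -32) and (10, 8)

Group the x- and y-terms: 25(x² - 20x) + 16(y² + 24y) = 1596
Complete the square in x and y: 25(x - 10)² + 16(y + 12)² = 1596 + 2500 + 2304 = 6400
Divide through by 6400 to get (x - 10)²/256 + (y + 12)²/400 = 1.
Ellipse, center (10, -12), major axis vertical; a² = 400, b² = 256.
a = 20. Vertices at (h, k ± a).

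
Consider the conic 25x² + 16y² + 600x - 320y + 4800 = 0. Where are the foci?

(-12, 7) and (-12, 13)

Group the x- and y-terms: 25(x² + 24x) + 16(y² - 20y) = -4800
25(x + 12)² + 16(y - 10)² = -4800 + 3600 + 1600 = 400
Divide by 400: (x + 12)²/16 + (y - 10)²/25 = 1
Ellipse, center (-12, 10), major axis vertical; a² = 25, b² = 16.
c² = a² - b² = 25 - 16 = 9, so c = 3.
Foci lie on the vertical axis through the center: (h, k ± c).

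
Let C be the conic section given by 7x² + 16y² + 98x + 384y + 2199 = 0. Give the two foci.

Collect terms: 7(x² + 14x) + 16(y² + 24y) = -2199
Complete the square in x and y: 7(x + 7)² + 16(y + 12)² = -2199 + 343 + 2304 = 448
Divide through by 448 to get (x + 7)²/64 + (y + 12)²/28 = 1.
Ellipse, center (-7, -12), major axis horizontal; a² = 64, b² = 28.
c² = a² - b² = 64 - 28 = 36, so c = 6.
Foci lie on the horizontal axis through the center: (h ± c, k).

(-13, -12) and (-1, -12)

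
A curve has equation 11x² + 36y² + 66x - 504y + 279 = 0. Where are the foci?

(-13, 7) and (7, 7)

Group: 11(x² + 6x) + 36(y² - 14y) = -279
11(x + 3)² + 36(y - 7)² = -279 + 99 + 1764 = 1584
Divide through by 1584 to get (x + 3)²/144 + (y - 7)²/44 = 1.
Ellipse, center (-3, 7), major axis horizontal; a² = 144, b² = 44.
c² = a² - b² = 144 - 44 = 100, so c = 10.
Foci lie on the horizontal axis through the center: (h ± c, k).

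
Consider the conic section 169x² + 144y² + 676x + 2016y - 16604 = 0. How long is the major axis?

26

169(x² + 4x) + 144(y² + 14y) = 16604
Complete the square in x and y: 169(x + 2)² + 144(y + 7)² = 16604 + 676 + 7056 = 24336
Divide by 24336: (x + 2)²/144 + (y + 7)²/169 = 1
Ellipse, center (-2, -7), major axis vertical; a² = 169, b² = 144.
a² = 169 so a = 13; the major axis has length 2a = 26.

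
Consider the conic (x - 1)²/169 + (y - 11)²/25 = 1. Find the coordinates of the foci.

(-11, 11) and (13, 11)

Center (1, 11). The larger denominator 169 sits under the x-term, so the major axis is horizontal; a² = 169, b² = 25.
c² = a² - b² = 169 - 25 = 144, so c = 12.
Foci lie on the horizontal axis through the center: (h ± c, k).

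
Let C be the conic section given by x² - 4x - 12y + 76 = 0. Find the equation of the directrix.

y = 3

Only x is squared. Complete the square in x: (x - 2)² = 12(y - 6).
Vertex (2, 6); 4p = 12 so p = 3. Opens up.
Directrix is the horizontal line y = k − p = 6 − (3) = 3.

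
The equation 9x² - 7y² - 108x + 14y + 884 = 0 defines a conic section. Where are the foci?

(6, -11) and (6, 13)

Collect terms: 9(x² - 12x) -7(y² - 2y) = -884
Complete the square: 9(x - 6)² -7(y - 1)² = -884 + 324 - 7 = -567
Dividing both sides by -567: (y - 1)²/81 - (x - 6)²/63 = 1
Hyperbola, center (6, 1), transverse axis vertical; a² = 81, b² = 63.
c² = a² + b² = 81 + 63 = 144, so c = 12.
Foci lie on the vertical axis through the center: (h, k ± c).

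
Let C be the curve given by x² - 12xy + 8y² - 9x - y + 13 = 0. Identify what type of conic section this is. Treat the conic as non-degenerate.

A = 1, B = -12, C = 8.
Discriminant B² − 4AC = (-12)² − 4·1·8 = 112.
B² − 4AC > 0 ⇒ hyperbola.

hyperbola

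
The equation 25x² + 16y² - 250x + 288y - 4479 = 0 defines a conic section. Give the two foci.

Group: 25(x² - 10x) + 16(y² + 18y) = 4479
25(x - 5)² + 16(y + 9)² = 4479 + 625 + 1296 = 6400
Divide by 6400: (x - 5)²/256 + (y + 9)²/400 = 1
Ellipse, center (5, -9), major axis vertical; a² = 400, b² = 256.
c² = a² - b² = 400 - 256 = 144, so c = 12.
Foci lie on the vertical axis through the center: (h, k ± c).

(5, -21) and (5, 3)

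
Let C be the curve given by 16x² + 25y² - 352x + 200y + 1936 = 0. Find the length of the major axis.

10

Rearranging, 16(x² - 22x) + 25(y² + 8y) = -1936.
Completing the square gives 16(x - 11)² + 25(y + 4)² = -1936 + 1936 + 400 = 400.
Dividing both sides by 400: (x - 11)²/25 + (y + 4)²/16 = 1
Ellipse, center (11, -4), major axis horizontal; a² = 25, b² = 16.
a² = 25 so a = 5; the major axis has length 2a = 10.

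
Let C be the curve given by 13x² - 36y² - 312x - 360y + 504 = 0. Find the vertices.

(6, -5) and (18, -5)

Collect terms: 13(x² - 24x) -36(y² + 10y) = -504
Complete the square in x and y: 13(x - 12)² -36(y + 5)² = -504 + 1872 - 900 = 468
Dividing both sides by 468: (x - 12)²/36 - (y + 5)²/13 = 1
Hyperbola, center (12, -5), transverse axis horizontal; a² = 36, b² = 13.
a = 6. Vertices at (h ± a, k).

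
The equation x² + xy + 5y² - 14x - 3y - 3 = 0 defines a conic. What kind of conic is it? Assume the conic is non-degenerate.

A = 1, B = 1, C = 5.
Discriminant B² − 4AC = 1² − 4·1·5 = -19.
B² − 4AC < 0 ⇒ ellipse.

ellipse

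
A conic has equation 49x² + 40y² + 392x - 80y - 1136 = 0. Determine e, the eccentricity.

e = 3/7

Group the x- and y-terms: 49(x² + 8x) + 40(y² - 2y) = 1136
Complete the square: 49(x + 4)² + 40(y - 1)² = 1136 + 784 + 40 = 1960
Divide through by 1960 to get (x + 4)²/40 + (y - 1)²/49 = 1.
Ellipse, center (-4, 1), major axis vertical; a² = 49, b² = 40.
c² = a² - b² = 9, so c = 3.
e = c/a = 3/7.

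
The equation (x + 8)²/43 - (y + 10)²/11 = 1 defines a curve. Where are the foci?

Center (-8, -10). The positive term is the x-term, so the transverse axis is horizontal; a² = 43, b² = 11.
c² = a² + b² = 43 + 11 = 54, so c = 3√6.
Foci lie on the horizontal axis through the center: (h ± c, k).

(-8 - 3√6, -10) and (-8 + 3√6, -10)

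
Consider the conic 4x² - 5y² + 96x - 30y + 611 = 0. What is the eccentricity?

e = 3/2

Rearranging, 4(x² + 24x) -5(y² + 6y) = -611.
Complete the square in x and y: 4(x + 12)² -5(y + 3)² = -611 + 576 - 45 = -80
Divide through by -80 to get (y + 3)²/16 - (x + 12)²/20 = 1.
Hyperbola, center (-12, -3), transverse axis vertical; a² = 16, b² = 20.
c² = a² + b² = 36, so c = 6.
e = c/a = 6/4 = 3/2.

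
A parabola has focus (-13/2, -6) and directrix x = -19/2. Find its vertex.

The vertex is the midpoint between the focus and the directrix along the axis of symmetry.
Axis is horizontal (directrix is vertical). Vertex x-coordinate = (-13/2 + (-19/2))/2 = -8; y-coordinate = -6.

(-8, -6)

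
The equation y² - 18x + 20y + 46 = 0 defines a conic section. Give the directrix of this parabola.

Only y is squared. Complete the square in y: (y + 10)² = 18(x + 3).
Vertex (-3, -10); 4p = 18 so p = 9/2. Opens right.
Directrix is the vertical line x = h − p = -3 − (9/2) = -15/2.

x = -15/2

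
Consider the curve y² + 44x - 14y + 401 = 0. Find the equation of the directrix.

Only y is squared. Complete the square in y: (y - 7)² = -44(x + 8).
Vertex (-8, 7); 4p = -44 so p = -11. Opens left.
Directrix is the vertical line x = h − p = -8 − (-11) = 3.

x = 3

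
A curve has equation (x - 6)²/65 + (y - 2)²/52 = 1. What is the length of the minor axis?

Center (6, 2). The larger denominator 65 sits under the x-term, so the major axis is horizontal; a² = 65, b² = 52.
b² = 52 so b = 2√13; the minor axis has length 2b = 4√13.

4√13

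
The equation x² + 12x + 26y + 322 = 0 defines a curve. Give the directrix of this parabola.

y = -9/2

Only x is squared. Complete the square in x: (x + 6)² = -26(y + 11).
Vertex (-6, -11); 4p = -26 so p = -13/2. Opens down.
Directrix is the horizontal line y = k − p = -11 − (-13/2) = -9/2.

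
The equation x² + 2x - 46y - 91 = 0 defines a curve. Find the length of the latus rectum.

Only x is squared. Complete the square in x: (x + 1)² = 46(y + 2).
Vertex (-1, -2); 4p = 46 so p = 23/2. Opens up.
Latus rectum length = |4p| = 46.

46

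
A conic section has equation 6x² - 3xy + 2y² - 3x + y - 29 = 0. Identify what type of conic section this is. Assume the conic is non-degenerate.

ellipse

A = 6, B = -3, C = 2.
Discriminant B² − 4AC = (-3)² − 4·6·2 = -39.
B² − 4AC < 0 ⇒ ellipse.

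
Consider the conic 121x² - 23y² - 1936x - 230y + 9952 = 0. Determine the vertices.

(8, -16) and (8, 6)

Collect terms: 121(x² - 16x) -23(y² + 10y) = -9952
Completing the square gives 121(x - 8)² -23(y + 5)² = -9952 + 7744 - 575 = -2783.
Divide through by -2783 to get (y + 5)²/121 - (x - 8)²/23 = 1.
Hyperbola, center (8, -5), transverse axis vertical; a² = 121, b² = 23.
a = 11. Vertices at (h, k ± a).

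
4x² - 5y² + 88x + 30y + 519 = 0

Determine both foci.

(-11, -3) and (-11, 9)

Group: 4(x² + 22x) -5(y² - 6y) = -519
Completing the square gives 4(x + 11)² -5(y - 3)² = -519 + 484 - 45 = -80.
Divide by -80: (y - 3)²/16 - (x + 11)²/20 = 1
Hyperbola, center (-11, 3), transverse axis vertical; a² = 16, b² = 20.
c² = a² + b² = 16 + 20 = 36, so c = 6.
Foci lie on the vertical axis through the center: (h, k ± c).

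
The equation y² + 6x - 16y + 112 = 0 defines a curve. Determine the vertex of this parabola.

Only y is squared. Complete the square in y: (y - 8)² = -6(x + 8).
Vertex (-8, 8); 4p = -6 so p = -3/2. Opens left.

(-8, 8)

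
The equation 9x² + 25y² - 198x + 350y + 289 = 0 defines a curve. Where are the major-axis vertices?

(-4, -7) and (26, -7)

Group the x- and y-terms: 9(x² - 22x) + 25(y² + 14y) = -289
9(x - 11)² + 25(y + 7)² = -289 + 1089 + 1225 = 2025
Divide by 2025: (x - 11)²/225 + (y + 7)²/81 = 1
Ellipse, center (11, -7), major axis horizontal; a² = 225, b² = 81.
a = 15. Vertices at (h ± a, k).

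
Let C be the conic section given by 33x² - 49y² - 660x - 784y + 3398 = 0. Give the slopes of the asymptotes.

33(x² - 20x) -49(y² + 16y) = -3398
33(x - 10)² -49(y + 8)² = -3398 + 3300 - 3136 = -3234
Divide by -3234: (y + 8)²/66 - (x - 10)²/98 = 1
Hyperbola, center (10, -8), transverse axis vertical; a² = 66, b² = 98.
For a vertical hyperbola the asymptotes have slope ±a/b.
Here that is ±√66/7√2 = ±√33/7.

√33/7 and -√33/7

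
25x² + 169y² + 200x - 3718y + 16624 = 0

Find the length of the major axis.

26

Group the x- and y-terms: 25(x² + 8x) + 169(y² - 22y) = -16624
Completing the square gives 25(x + 4)² + 169(y - 11)² = -16624 + 400 + 20449 = 4225.
Divide by 4225: (x + 4)²/169 + (y - 11)²/25 = 1
Ellipse, center (-4, 11), major axis horizontal; a² = 169, b² = 25.
a² = 169 so a = 13; the major axis has length 2a = 26.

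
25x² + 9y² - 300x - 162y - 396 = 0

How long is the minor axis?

Collect terms: 25(x² - 12x) + 9(y² - 18y) = 396
25(x - 6)² + 9(y - 9)² = 396 + 900 + 729 = 2025
Divide by 2025: (x - 6)²/81 + (y - 9)²/225 = 1
Ellipse, center (6, 9), major axis vertical; a² = 225, b² = 81.
b² = 81 so b = 9; the minor axis has length 2b = 18.

18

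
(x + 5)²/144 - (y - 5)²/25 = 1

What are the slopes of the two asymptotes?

Center (-5, 5). The positive term is the x-term, so the transverse axis is horizontal; a² = 144, b² = 25.
For a horizontal hyperbola the asymptotes have slope ±b/a.
Here that is ±5/12.

5/12 and -5/12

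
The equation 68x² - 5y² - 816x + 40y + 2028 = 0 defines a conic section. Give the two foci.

(6 - √73, 4) and (6 + √73, 4)

Rearranging, 68(x² - 12x) -5(y² - 8y) = -2028.
Complete the square in x and y: 68(x - 6)² -5(y - 4)² = -2028 + 2448 - 80 = 340
Divide by 340: (x - 6)²/5 - (y - 4)²/68 = 1
Hyperbola, center (6, 4), transverse axis horizontal; a² = 5, b² = 68.
c² = a² + b² = 5 + 68 = 73, so c = √73.
Foci lie on the horizontal axis through the center: (h ± c, k).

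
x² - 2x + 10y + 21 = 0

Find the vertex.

(1, -2)

Only x is squared. Complete the square in x: (x - 1)² = -10(y + 2).
Vertex (1, -2); 4p = -10 so p = -5/2. Opens down.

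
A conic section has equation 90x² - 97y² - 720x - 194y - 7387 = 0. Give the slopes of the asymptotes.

Rearranging, 90(x² - 8x) -97(y² + 2y) = 7387.
Completing the square gives 90(x - 4)² -97(y + 1)² = 7387 + 1440 - 97 = 8730.
Divide through by 8730 to get (x - 4)²/97 - (y + 1)²/90 = 1.
Hyperbola, center (4, -1), transverse axis horizontal; a² = 97, b² = 90.
For a horizontal hyperbola the asymptotes have slope ±b/a.
Here that is ±3√10/√97 = ±3√970/97.

3√970/97 and -3√970/97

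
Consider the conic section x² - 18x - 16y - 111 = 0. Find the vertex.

(9, -12)

Only x is squared. Complete the square in x: (x - 9)² = 16(y + 12).
Vertex (9, -12); 4p = 16 so p = 4. Opens up.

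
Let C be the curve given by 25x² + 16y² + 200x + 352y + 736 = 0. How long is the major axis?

20

Rearranging, 25(x² + 8x) + 16(y² + 22y) = -736.
Completing the square gives 25(x + 4)² + 16(y + 11)² = -736 + 400 + 1936 = 1600.
Divide through by 1600 to get (x + 4)²/64 + (y + 11)²/100 = 1.
Ellipse, center (-4, -11), major axis vertical; a² = 100, b² = 64.
a² = 100 so a = 10; the major axis has length 2a = 20.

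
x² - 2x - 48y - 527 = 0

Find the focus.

(1, 1)

Only x is squared. Complete the square in x: (x - 1)² = 48(y + 11).
Vertex (1, -11); 4p = 48 so p = 12. Opens up.
Focus is p units from the vertex along the axis: (h, k + p).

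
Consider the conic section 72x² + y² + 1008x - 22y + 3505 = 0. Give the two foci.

(-7, 11 - √142) and (-7, 11 + √142)

Group the x- and y-terms: 72(x² + 14x) + (y² - 22y) = -3505
Complete the square: 72(x + 7)² + (y - 11)² = -3505 + 3528 + 121 = 144
Divide through by 144 to get (x + 7)²/2 + (y - 11)²/144 = 1.
Ellipse, center (-7, 11), major axis vertical; a² = 144, b² = 2.
c² = a² - b² = 144 - 2 = 142, so c = √142.
Foci lie on the vertical axis through the center: (h, k ± c).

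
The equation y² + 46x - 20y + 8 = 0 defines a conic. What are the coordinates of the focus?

(-19/2, 10)

Only y is squared. Complete the square in y: (y - 10)² = -46(x - 2).
Vertex (2, 10); 4p = -46 so p = -23/2. Opens left.
Focus is p units from the vertex along the axis: (h + p, k).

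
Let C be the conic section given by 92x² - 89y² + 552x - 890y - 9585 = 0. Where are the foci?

(-3 - √181, -5) and (-3 + √181, -5)

Rearranging, 92(x² + 6x) -89(y² + 10y) = 9585.
Complete the square: 92(x + 3)² -89(y + 5)² = 9585 + 828 - 2225 = 8188
Divide through by 8188 to get (x + 3)²/89 - (y + 5)²/92 = 1.
Hyperbola, center (-3, -5), transverse axis horizontal; a² = 89, b² = 92.
c² = a² + b² = 89 + 92 = 181, so c = √181.
Foci lie on the horizontal axis through the center: (h ± c, k).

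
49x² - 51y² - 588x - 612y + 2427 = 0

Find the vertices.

(6, -13) and (6, 1)

Group the x- and y-terms: 49(x² - 12x) -51(y² + 12y) = -2427
Completing the square gives 49(x - 6)² -51(y + 6)² = -2427 + 1764 - 1836 = -2499.
Dividing both sides by -2499: (y + 6)²/49 - (x - 6)²/51 = 1
Hyperbola, center (6, -6), transverse axis vertical; a² = 49, b² = 51.
a = 7. Vertices at (h, k ± a).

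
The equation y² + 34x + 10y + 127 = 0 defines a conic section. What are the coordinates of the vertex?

(-3, -5)

Only y is squared. Complete the square in y: (y + 5)² = -34(x + 3).
Vertex (-3, -5); 4p = -34 so p = -17/2. Opens left.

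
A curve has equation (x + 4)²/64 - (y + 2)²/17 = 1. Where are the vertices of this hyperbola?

(-12, -2) and (4, -2)

Center (-4, -2). The positive term is the x-term, so the transverse axis is horizontal; a² = 64, b² = 17.
a = 8. Vertices at (h ± a, k).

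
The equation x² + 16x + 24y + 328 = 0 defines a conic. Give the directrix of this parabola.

y = -5

Only x is squared. Complete the square in x: (x + 8)² = -24(y + 11).
Vertex (-8, -11); 4p = -24 so p = -6. Opens down.
Directrix is the horizontal line y = k − p = -11 − (-6) = -5.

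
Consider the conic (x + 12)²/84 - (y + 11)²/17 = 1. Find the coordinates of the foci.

(-12 - √101, -11) and (-12 + √101, -11)

Center (-12, -11). The positive term is the x-term, so the transverse axis is horizontal; a² = 84, b² = 17.
c² = a² + b² = 84 + 17 = 101, so c = √101.
Foci lie on the horizontal axis through the center: (h ± c, k).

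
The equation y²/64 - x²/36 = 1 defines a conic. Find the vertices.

Center (0, 0). The positive term is the y-term, so the transverse axis is vertical; a² = 64, b² = 36.
a = 8. Vertices at (h, k ± a).

(0, -8) and (0, 8)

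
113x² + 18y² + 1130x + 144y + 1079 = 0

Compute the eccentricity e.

e = √10735/113

Collect terms: 113(x² + 10x) + 18(y² + 8y) = -1079
Completing the square gives 113(x + 5)² + 18(y + 4)² = -1079 + 2825 + 288 = 2034.
Dividing both sides by 2034: (x + 5)²/18 + (y + 4)²/113 = 1
Ellipse, center (-5, -4), major axis vertical; a² = 113, b² = 18.
c² = a² - b² = 95, so c = √95.
e = c/a = √95/√113 = √10735/113.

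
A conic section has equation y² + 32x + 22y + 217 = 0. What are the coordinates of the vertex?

Only y is squared. Complete the square in y: (y + 11)² = -32(x + 3).
Vertex (-3, -11); 4p = -32 so p = -8. Opens left.

(-3, -11)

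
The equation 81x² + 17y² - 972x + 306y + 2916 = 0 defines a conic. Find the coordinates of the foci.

(6, -17) and (6, -1)

Rearranging, 81(x² - 12x) + 17(y² + 18y) = -2916.
Completing the square gives 81(x - 6)² + 17(y + 9)² = -2916 + 2916 + 1377 = 1377.
Dividing both sides by 1377: (x - 6)²/17 + (y + 9)²/81 = 1
Ellipse, center (6, -9), major axis vertical; a² = 81, b² = 17.
c² = a² - b² = 81 - 17 = 64, so c = 8.
Foci lie on the vertical axis through the center: (h, k ± c).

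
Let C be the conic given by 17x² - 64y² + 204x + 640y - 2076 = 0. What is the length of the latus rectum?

17/4

Group: 17(x² + 12x) -64(y² - 10y) = 2076
Complete the square in x and y: 17(x + 6)² -64(y - 5)² = 2076 + 612 - 1600 = 1088
Dividing both sides by 1088: (x + 6)²/64 - (y - 5)²/17 = 1
Hyperbola, center (-6, 5), transverse axis horizontal; a² = 64, b² = 17.
Latus rectum length = 2b²/a = 2·17/8 = 17/4.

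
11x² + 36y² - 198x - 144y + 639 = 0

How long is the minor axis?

11(x² - 18x) + 36(y² - 4y) = -639
Complete the square: 11(x - 9)² + 36(y - 2)² = -639 + 891 + 144 = 396
Dividing both sides by 396: (x - 9)²/36 + (y - 2)²/11 = 1
Ellipse, center (9, 2), major axis horizontal; a² = 36, b² = 11.
b² = 11 so b = √11; the minor axis has length 2b = 2√11.

2√11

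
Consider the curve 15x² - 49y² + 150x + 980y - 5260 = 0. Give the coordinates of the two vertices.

Collect terms: 15(x² + 10x) -49(y² - 20y) = 5260
Complete the square in x and y: 15(x + 5)² -49(y - 10)² = 5260 + 375 - 4900 = 735
Divide through by 735 to get (x + 5)²/49 - (y - 10)²/15 = 1.
Hyperbola, center (-5, 10), transverse axis horizontal; a² = 49, b² = 15.
a = 7. Vertices at (h ± a, k).

(-12, 10) and (2, 10)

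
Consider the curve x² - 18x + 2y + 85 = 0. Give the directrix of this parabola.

y = -3/2

Only x is squared. Complete the square in x: (x - 9)² = -2(y + 2).
Vertex (9, -2); 4p = -2 so p = -1/2. Opens down.
Directrix is the horizontal line y = k − p = -2 − (-1/2) = -3/2.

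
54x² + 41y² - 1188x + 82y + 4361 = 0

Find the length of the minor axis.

2√41

Group: 54(x² - 22x) + 41(y² + 2y) = -4361
Complete the square: 54(x - 11)² + 41(y + 1)² = -4361 + 6534 + 41 = 2214
Divide by 2214: (x - 11)²/41 + (y + 1)²/54 = 1
Ellipse, center (11, -1), major axis vertical; a² = 54, b² = 41.
b² = 41 so b = √41; the minor axis has length 2b = 2√41.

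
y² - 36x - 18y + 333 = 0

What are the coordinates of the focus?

(16, 9)

Only y is squared. Complete the square in y: (y - 9)² = 36(x - 7).
Vertex (7, 9); 4p = 36 so p = 9. Opens right.
Focus is p units from the vertex along the axis: (h + p, k).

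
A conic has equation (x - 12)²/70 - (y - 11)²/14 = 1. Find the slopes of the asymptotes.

Center (12, 11). The positive term is the x-term, so the transverse axis is horizontal; a² = 70, b² = 14.
For a horizontal hyperbola the asymptotes have slope ±b/a.
Here that is ±√14/√70 = ±√5/5.

√5/5 and -√5/5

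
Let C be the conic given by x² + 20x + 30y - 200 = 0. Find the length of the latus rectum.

Only x is squared. Complete the square in x: (x + 10)² = -30(y - 10).
Vertex (-10, 10); 4p = -30 so p = -15/2. Opens down.
Latus rectum length = |4p| = 30.

30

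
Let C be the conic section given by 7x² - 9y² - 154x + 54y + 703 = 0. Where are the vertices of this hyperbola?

(8, 3) and (14, 3)

Group: 7(x² - 22x) -9(y² - 6y) = -703
Complete the square in x and y: 7(x - 11)² -9(y - 3)² = -703 + 847 - 81 = 63
Dividing both sides by 63: (x - 11)²/9 - (y - 3)²/7 = 1
Hyperbola, center (11, 3), transverse axis horizontal; a² = 9, b² = 7.
a = 3. Vertices at (h ± a, k).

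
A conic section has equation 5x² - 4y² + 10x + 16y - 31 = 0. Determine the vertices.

(-3, 2) and (1, 2)

Group the x- and y-terms: 5(x² + 2x) -4(y² - 4y) = 31
Complete the square: 5(x + 1)² -4(y - 2)² = 31 + 5 - 16 = 20
Dividing both sides by 20: (x + 1)²/4 - (y - 2)²/5 = 1
Hyperbola, center (-1, 2), transverse axis horizontal; a² = 4, b² = 5.
a = 2. Vertices at (h ± a, k).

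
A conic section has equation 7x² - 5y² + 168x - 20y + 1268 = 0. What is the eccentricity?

Collect terms: 7(x² + 24x) -5(y² + 4y) = -1268
Complete the square: 7(x + 12)² -5(y + 2)² = -1268 + 1008 - 20 = -280
Dividing both sides by -280: (y + 2)²/56 - (x + 12)²/40 = 1
Hyperbola, center (-12, -2), transverse axis vertical; a² = 56, b² = 40.
c² = a² + b² = 96, so c = 4√6.
e = c/a = 4√6/2√14 = 2√21/7.

e = 2√21/7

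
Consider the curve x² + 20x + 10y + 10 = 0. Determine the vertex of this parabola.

(-10, 9)

Only x is squared. Complete the square in x: (x + 10)² = -10(y - 9).
Vertex (-10, 9); 4p = -10 so p = -5/2. Opens down.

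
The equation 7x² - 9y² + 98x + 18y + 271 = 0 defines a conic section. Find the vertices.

Group: 7(x² + 14x) -9(y² - 2y) = -271
Complete the square: 7(x + 7)² -9(y - 1)² = -271 + 343 - 9 = 63
Divide through by 63 to get (x + 7)²/9 - (y - 1)²/7 = 1.
Hyperbola, center (-7, 1), transverse axis horizontal; a² = 9, b² = 7.
a = 3. Vertices at (h ± a, k).

(-10, 1) and (-4, 1)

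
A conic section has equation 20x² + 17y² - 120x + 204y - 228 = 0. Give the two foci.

Collect terms: 20(x² - 6x) + 17(y² + 12y) = 228
20(x - 3)² + 17(y + 6)² = 228 + 180 + 612 = 1020
Divide by 1020: (x - 3)²/51 + (y + 6)²/60 = 1
Ellipse, center (3, -6), major axis vertical; a² = 60, b² = 51.
c² = a² - b² = 60 - 51 = 9, so c = 3.
Foci lie on the vertical axis through the center: (h, k ± c).

(3, -9) and (3, -3)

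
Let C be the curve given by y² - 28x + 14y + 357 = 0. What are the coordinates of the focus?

Only y is squared. Complete the square in y: (y + 7)² = 28(x - 11).
Vertex (11, -7); 4p = 28 so p = 7. Opens right.
Focus is p units from the vertex along the axis: (h + p, k).

(18, -7)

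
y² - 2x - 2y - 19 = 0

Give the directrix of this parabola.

Only y is squared. Complete the square in y: (y - 1)² = 2(x + 10).
Vertex (-10, 1); 4p = 2 so p = 1/2. Opens right.
Directrix is the vertical line x = h − p = -10 − (1/2) = -21/2.

x = -21/2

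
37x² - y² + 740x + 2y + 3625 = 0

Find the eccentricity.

e = √38

Rearranging, 37(x² + 20x) -(y² - 2y) = -3625.
37(x + 10)² -(y - 1)² = -3625 + 3700 - 1 = 74
Dividing both sides by 74: (x + 10)²/2 - (y - 1)²/74 = 1
Hyperbola, center (-10, 1), transverse axis horizontal; a² = 2, b² = 74.
c² = a² + b² = 76, so c = 2√19.
e = c/a = 2√19/√2 = √38.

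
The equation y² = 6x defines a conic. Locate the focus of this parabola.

(3/2, 0)

Vertex (0, 0); 4p = 6 so p = 3/2. Opens right.
Focus is p units from the vertex along the axis: (h + p, k).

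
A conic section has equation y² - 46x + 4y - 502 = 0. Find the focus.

Only y is squared. Complete the square in y: (y + 2)² = 46(x + 11).
Vertex (-11, -2); 4p = 46 so p = 23/2. Opens right.
Focus is p units from the vertex along the axis: (h + p, k).

(1/2, -2)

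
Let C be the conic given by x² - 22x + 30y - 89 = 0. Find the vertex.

(11, 7)

Only x is squared. Complete the square in x: (x - 11)² = -30(y - 7).
Vertex (11, 7); 4p = -30 so p = -15/2. Opens down.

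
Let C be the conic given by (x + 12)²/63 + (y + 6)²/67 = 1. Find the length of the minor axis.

6√7

Center (-12, -6). The larger denominator 67 sits under the y-term, so the major axis is vertical; a² = 67, b² = 63.
b² = 63 so b = 3√7; the minor axis has length 2b = 6√7.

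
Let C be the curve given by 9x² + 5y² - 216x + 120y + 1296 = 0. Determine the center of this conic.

Rearranging, 9(x² - 24x) + 5(y² + 24y) = -1296.
9(x - 12)² + 5(y + 12)² = -1296 + 1296 + 720 = 720
Divide through by 720 to get (x - 12)²/80 + (y + 12)²/144 = 1.
Ellipse with center (12, -12).

(12, -12)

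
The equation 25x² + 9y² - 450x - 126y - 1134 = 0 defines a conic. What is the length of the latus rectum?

Rearranging, 25(x² - 18x) + 9(y² - 14y) = 1134.
Complete the square: 25(x - 9)² + 9(y - 7)² = 1134 + 2025 + 441 = 3600
Divide by 3600: (x - 9)²/144 + (y - 7)²/400 = 1
Ellipse, center (9, 7), major axis vertical; a² = 400, b² = 144.
Latus rectum length = 2b²/a = 2·144/20 = 72/5.

72/5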